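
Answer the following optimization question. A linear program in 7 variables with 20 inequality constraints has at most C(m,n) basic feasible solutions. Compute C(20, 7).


Each vertex corresponds to some choice of n active constraints out of m, so the number of vertices is at most C(m, n) = m! / (n!(m-n)!).
m = 20, n = 7
Numerator: 20 * 19 * 18 * 17 * 16 * 15 * 14
Denominator: 7! = 5040
C(20, 7) = 77520


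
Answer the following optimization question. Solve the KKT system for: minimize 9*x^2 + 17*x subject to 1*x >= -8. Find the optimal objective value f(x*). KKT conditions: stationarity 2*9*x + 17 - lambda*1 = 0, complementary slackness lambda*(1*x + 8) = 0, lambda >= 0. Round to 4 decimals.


Step 1: Try lambda = 0 (constraint inactive).
Stationarity: 2*9*x + 17 = 0
x* = -17/(2*9) = -17/18 = -0.9444 (rounded; the exact value -17/18 is used below)
Check constraint: 1*-0.9444 = -0.9444 >= -8 -- satisfied.
Step 2: Compute optimal value.
f(x*) = 9*(-17/18)^2 + 17*(-17/18) = -8.0278


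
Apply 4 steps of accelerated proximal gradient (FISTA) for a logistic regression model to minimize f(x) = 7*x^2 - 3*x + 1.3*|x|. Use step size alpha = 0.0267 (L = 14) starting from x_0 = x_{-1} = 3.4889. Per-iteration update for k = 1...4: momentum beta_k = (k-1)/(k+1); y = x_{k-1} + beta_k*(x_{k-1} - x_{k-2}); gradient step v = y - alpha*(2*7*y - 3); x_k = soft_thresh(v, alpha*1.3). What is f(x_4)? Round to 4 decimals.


FISTA on f(x) = 7*x^2 - 3*x + 1.3*|x|
L = 14, alpha = 0.0267
Iteration 1: beta = 0.0, y = 3.4889 + 0.0*(3.4889 - 3.4889) = 3.4889
  grad(y) = 45.8446, v = y - alpha*grad = 2.2648
  prox(v) = soft_thresh(2.2648, 0.0347) = 2.2301
Iteration 2: beta = 0.3333, y = 2.2301 + 0.3333*(2.2301 - 3.4889) = 1.8106
  grad(y) = 22.3477, v = y - alpha*grad = 1.2139
  prox(v) = soft_thresh(1.2139, 0.0347) = 1.1792
Iteration 3: beta = 0.5, y = 1.1792 + 0.5*(1.1792 - 2.2301) = 0.6537
  grad(y) = 6.1513, v = y - alpha*grad = 0.4894
  prox(v) = soft_thresh(0.4894, 0.0347) = 0.4547
Iteration 4: beta = 0.6, y = 0.4547 + 0.6*(0.4547 - 1.1792) = 0.0201
  grad(y) = -2.7193, v = y - alpha*grad = 0.0927
  prox(v) = soft_thresh(0.0927, 0.0347) = 0.0579
f(x_4) = 7*0.0579^2 - 3*0.0579 + 1.3*|0.0579| = -0.075


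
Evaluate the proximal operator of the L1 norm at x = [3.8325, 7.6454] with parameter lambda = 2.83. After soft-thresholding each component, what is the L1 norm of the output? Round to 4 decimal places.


Soft-thresholding with lambda = 2.83:
prox(3.8325) = sign(3.8325)*max(|3.8325| - 2.83, 0) = 1.0025
prox(7.6454) = sign(7.6454)*max(|7.6454| - 2.83, 0) = 4.8154
prox(x) = [1.0025, 4.8154]
||prox(x)||_1 = 1.0025 + 4.8154 = 5.8179


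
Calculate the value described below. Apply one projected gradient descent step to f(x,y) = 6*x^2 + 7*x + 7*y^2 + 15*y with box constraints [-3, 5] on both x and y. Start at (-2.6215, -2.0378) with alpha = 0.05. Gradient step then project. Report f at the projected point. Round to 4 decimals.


Step 1: Compute gradient at (-2.6215, -2.0378).
grad_x = 2*6*-2.6215 + 7 = -24.458
grad_y = 2*7*-2.0378 + 15 = -13.5292
Step 2: Gradient step.
x_raw = -2.6215 - 0.05*-24.458 = -1.3986
y_raw = -2.0378 - 0.05*-13.5292 = -1.3613
Step 3: Project onto [-3, 5].
x_proj = clip(-1.3986) = -1.3986
y_proj = clip(-1.3613) = -1.3613
Step 4: Evaluate f.
f(-1.3986, -1.3613) = -5.5011


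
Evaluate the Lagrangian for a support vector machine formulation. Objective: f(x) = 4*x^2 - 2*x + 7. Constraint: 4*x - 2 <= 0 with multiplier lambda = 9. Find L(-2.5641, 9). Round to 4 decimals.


Step 1: Evaluate f(x).
f(-2.5641) = 4*(-2.5641)^2 - 2*(-2.5641) + 7 = 38.4266
Step 2: Evaluate g(x).
g(-2.5641) = 4*-2.5641 - 2 = -12.2564
Step 3: Compute Lagrangian.
L = 38.4266 + 9*-12.2564 = -71.881


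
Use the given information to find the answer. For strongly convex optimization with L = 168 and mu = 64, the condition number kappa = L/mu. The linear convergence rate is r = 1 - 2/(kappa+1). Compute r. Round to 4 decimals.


Step 1: Compute the condition number.
kappa = L/mu = 168/64 = 2.625
Step 2: Compute the convergence rate.
r = 1 - 2/(kappa + 1) = 1 - 2*mu/(L + mu) = (L - mu)/(L + mu) = 104/232 = 0.4483


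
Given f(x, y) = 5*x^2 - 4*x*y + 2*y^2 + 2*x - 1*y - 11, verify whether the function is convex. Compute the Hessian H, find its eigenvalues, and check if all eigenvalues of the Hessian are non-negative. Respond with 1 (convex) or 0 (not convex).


The Hessian of f(x,y) = 5*x^2 - 4*x*y + 2*y^2 + 2*x - 1*y - 11 is:
H = [[10, -4], [-4, 4]]
Trace = 10 + 4 = 14
Determinant = 10*4 - (-4)^2 = 24
Discriminant = (14)^2 - 4*24 = 100.0
Eigenvalues: lambda_1 = 2.0, lambda_2 = 12.0
The function is convex.

1


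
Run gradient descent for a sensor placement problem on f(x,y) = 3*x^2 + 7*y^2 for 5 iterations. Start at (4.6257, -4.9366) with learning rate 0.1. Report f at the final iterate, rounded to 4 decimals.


Gradient descent on f(x,y) = 3*x^2 + 7*y^2.
Starting point: (4.6257, -4.9366), alpha = 0.1
Step 1: grad_x = 2*3*4.6257 = 27.7542, grad_y = 2*7*-4.9366 = -69.1124
  x_1 = 4.6257 - 0.1*27.7542 = 1.8503
  y_1 = -4.9366 - 0.1*-69.1124 = 1.9746
Step 2: grad_x = 2*3*1.8503 = 11.1017, grad_y = 2*7*1.9746 = 27.645
  x_2 = 1.8503 - 0.1*11.1017 = 0.7401
  y_2 = 1.9746 - 0.1*27.645 = -0.7899
Step 3: grad_x = 2*3*0.7401 = 4.4407, grad_y = 2*7*-0.7899 = -11.058
  x_3 = 0.7401 - 0.1*4.4407 = 0.296
  y_3 = -0.7899 - 0.1*-11.058 = 0.3159
Step 4: grad_x = 2*3*0.296 = 1.7763, grad_y = 2*7*0.3159 = 4.4232
  x_4 = 0.296 - 0.1*1.7763 = 0.1184
  y_4 = 0.3159 - 0.1*4.4232 = -0.1264
Step 5: grad_x = 2*3*0.1184 = 0.7105, grad_y = 2*7*-0.1264 = -1.7693
  x_5 = 0.1184 - 0.1*0.7105 = 0.0474
  y_5 = -0.1264 - 0.1*-1.7693 = 0.0506
f(0.0474, 0.0506) = 3*0.0474^2 + 7*0.0506^2 = 0.0246


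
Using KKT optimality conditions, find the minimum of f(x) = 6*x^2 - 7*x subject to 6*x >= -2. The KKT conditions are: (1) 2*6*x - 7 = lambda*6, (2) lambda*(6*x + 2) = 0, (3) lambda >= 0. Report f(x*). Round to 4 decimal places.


Step 1: Try lambda = 0 (constraint inactive).
Stationarity: 2*6*x - 7 = 0
x* = 7/(2*6) = 7/12 = 0.5833 (rounded; the exact value 7/12 is used below)
Check constraint: 6*0.5833 = 3.4998 >= -2 -- satisfied.
Step 2: Compute optimal value.
f(x*) = 6*(7/12)^2 - 7*(7/12) = -2.0417


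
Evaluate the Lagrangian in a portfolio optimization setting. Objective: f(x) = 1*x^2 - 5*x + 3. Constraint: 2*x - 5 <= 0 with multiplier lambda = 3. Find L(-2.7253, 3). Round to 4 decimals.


Step 1: Evaluate f(x).
f(-2.7253) = 1*(-2.7253)^2 - 5*(-2.7253) + 3 = 24.0538
Step 2: Evaluate g(x).
g(-2.7253) = 2*-2.7253 - 5 = -10.4506
Step 3: Compute Lagrangian.
L = 24.0538 + 3*-10.4506 = -7.298


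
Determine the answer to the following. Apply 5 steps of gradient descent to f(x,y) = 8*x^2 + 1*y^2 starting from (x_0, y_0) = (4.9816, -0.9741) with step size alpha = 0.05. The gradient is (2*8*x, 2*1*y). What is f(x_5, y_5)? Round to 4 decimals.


Gradient descent on f(x,y) = 8*x^2 + 1*y^2.
Starting point: (4.9816, -0.9741), alpha = 0.05
Step 1: grad_x = 2*8*4.9816 = 79.7056, grad_y = 2*1*-0.9741 = -1.9482
  x_1 = 4.9816 - 0.05*79.7056 = 0.9963
  y_1 = -0.9741 - 0.05*-1.9482 = -0.8767
Step 2: grad_x = 2*8*0.9963 = 15.9411, grad_y = 2*1*-0.8767 = -1.7534
  x_2 = 0.9963 - 0.05*15.9411 = 0.1993
  y_2 = -0.8767 - 0.05*-1.7534 = -0.789
Step 3: grad_x = 2*8*0.1993 = 3.1882, grad_y = 2*1*-0.789 = -1.578
  x_3 = 0.1993 - 0.05*3.1882 = 0.0399
  y_3 = -0.789 - 0.05*-1.578 = -0.7101
Step 4: grad_x = 2*8*0.0399 = 0.6376, grad_y = 2*1*-0.7101 = -1.4202
  x_4 = 0.0399 - 0.05*0.6376 = 0.008
  y_4 = -0.7101 - 0.05*-1.4202 = -0.6391
Step 5: grad_x = 2*8*0.008 = 0.1275, grad_y = 2*1*-0.6391 = -1.2782
  x_5 = 0.008 - 0.05*0.1275 = 0.0016
  y_5 = -0.6391 - 0.05*-1.2782 = -0.5752
f(0.0016, -0.5752) = 8*0.0016^2 + 1*(-0.5752)^2 = 0.3309


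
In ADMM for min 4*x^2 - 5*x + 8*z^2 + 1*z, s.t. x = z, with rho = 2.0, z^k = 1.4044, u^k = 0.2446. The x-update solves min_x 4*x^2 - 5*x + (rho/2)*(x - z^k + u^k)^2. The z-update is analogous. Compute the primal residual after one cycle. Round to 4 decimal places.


ADMM iteration with rho = 2.0, z^k = 1.4044, u^k = 0.2446
Step 1: x-update.
Minimize 4*x^2 - 5*x + (2.0/2)*(x - 1.4044 + 0.2446)^2
FOC: (2*4 + 2.0)*x = 5 + 2.0*(1.4044 - 0.2446)
x^{k+1} = 0.732
Step 2: z-update.
Minimize 8*z^2 + 1*z + (2.0/2)*(0.732 - z + 0.2446)^2
FOC: (2*8 + 2.0)*z = -1 + 2.0*(0.732 + 0.2446)
z^{k+1} = 0.053
Step 3: u-update.
u^{k+1} = 0.2446 + 0.732 - 0.053 = 0.9236
Step 4: Primal residual = |0.732 - 0.053| = 0.679


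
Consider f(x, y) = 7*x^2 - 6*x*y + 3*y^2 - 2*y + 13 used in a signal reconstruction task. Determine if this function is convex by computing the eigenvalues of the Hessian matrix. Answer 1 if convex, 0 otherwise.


The Hessian of f(x,y) = 7*x^2 - 6*x*y + 3*y^2 - 2*y + 13 is:
H = [[14, -6], [-6, 6]]
Trace = 14 + 6 = 20
Determinant = 14*6 - (-6)^2 = 48
Discriminant = (20)^2 - 4*48 = 208.0
Eigenvalues: lambda_1 = 2.7889, lambda_2 = 17.2111
The function is convex.

1


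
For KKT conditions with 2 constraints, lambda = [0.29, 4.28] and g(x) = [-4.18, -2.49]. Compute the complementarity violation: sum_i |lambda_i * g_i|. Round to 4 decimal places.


KKT complementary slackness check:
lambda_1 * g_1 = 0.29 * -4.18 = -1.2122
lambda_2 * g_2 = 4.28 * -2.49 = -10.6572
Total violation = 1.2122 + 10.6572 = 11.8694


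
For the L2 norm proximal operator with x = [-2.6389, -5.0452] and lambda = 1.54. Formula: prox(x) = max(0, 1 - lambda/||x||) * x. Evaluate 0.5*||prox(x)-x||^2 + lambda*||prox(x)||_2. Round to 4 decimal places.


Step 1: Compute ||x||.
||x|| = 5.6937
Step 2: Compute scaling factor.
scale = max(0, 1 - 1.54/5.6937) = 0.7295
Step 3: prox(x) = [-1.9251, -3.6806]
||prox(x)|| = 4.1537
Step 4: Proximal objective.
0.5*||prox-x||^2 = 1.1858
lambda*||prox|| = 6.3967
Total = 7.5824


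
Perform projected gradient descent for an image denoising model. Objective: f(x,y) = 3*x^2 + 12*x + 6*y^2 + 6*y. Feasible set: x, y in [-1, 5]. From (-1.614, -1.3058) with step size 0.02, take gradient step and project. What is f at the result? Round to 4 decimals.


Step 1: Compute gradient at (-1.614, -1.3058).
grad_x = 2*3*-1.614 + 12 = 2.316
grad_y = 2*6*-1.3058 + 6 = -9.6696
Step 2: Gradient step.
x_raw = -1.614 - 0.02*2.316 = -1.6603
y_raw = -1.3058 - 0.02*-9.6696 = -1.1124
Step 3: Project onto [-1, 5].
x_proj = clip(-1.6603) = -1.0
y_proj = clip(-1.1124) = -1.0
Step 4: Evaluate f.
f(-1.0, -1.0) = -9.0


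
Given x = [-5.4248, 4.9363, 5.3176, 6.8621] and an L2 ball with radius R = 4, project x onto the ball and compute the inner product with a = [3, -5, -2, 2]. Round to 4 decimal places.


Step 1: Compute ||x|| (intermediates to 6 decimals).
||x|| = sqrt((-5.4248)^2 + 4.9363^2 + 5.3176^2 + 6.8621^2) = 11.364893
Step 2: Project.
Since ||x|| > R, scale = R/||x|| = 4/11.364893 = 0.351961, proj(x) = scale * x
proj(x) = [-1.909318, 1.737385, 1.871588, 2.415192]
Step 3: Dot product.
a^T * proj(x) = 3*(-1.909318) - 5*1.737385 - 2*1.871588 + 2*2.415192 = -13.3277


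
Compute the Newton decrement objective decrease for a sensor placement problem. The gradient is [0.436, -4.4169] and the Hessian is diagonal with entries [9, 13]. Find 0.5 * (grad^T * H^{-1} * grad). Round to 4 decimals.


Step 1: H is diagonal, so H^(-1) * g = [0.0484, -0.3398].
Step 2: g^T H^(-1) g = sum_i g_i^2 / H_ii
  = (0.436)^2/9 + (-4.4169)^2/13
  = 0.0211 + 1.5007 = 1.5218
Step 3: Objective decrease = 0.5 * g^T H^(-1) g = 0.7609


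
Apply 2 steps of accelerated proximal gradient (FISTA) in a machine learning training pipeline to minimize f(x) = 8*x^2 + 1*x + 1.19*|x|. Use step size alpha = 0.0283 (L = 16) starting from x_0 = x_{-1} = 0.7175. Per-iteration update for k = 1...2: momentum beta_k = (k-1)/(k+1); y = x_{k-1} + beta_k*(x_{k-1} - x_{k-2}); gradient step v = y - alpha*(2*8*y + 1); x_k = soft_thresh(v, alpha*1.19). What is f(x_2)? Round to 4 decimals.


FISTA on f(x) = 8*x^2 + 1*x + 1.19*|x|
L = 16, alpha = 0.0283
Iteration 1: beta = 0.0, y = 0.7175 + 0.0*(0.7175 - 0.7175) = 0.7175
  grad(y) = 12.48, v = y - alpha*grad = 0.3643
  prox(v) = soft_thresh(0.3643, 0.0337) = 0.3306
Iteration 2: beta = 0.3333, y = 0.3306 + 0.3333*(0.3306 - 0.7175) = 0.2017
  grad(y) = 4.227, v = y - alpha*grad = 0.0821
  prox(v) = soft_thresh(0.0821, 0.0337) = 0.0484
f(x_2) = 8*0.0484^2 + 1*0.0484 + 1.19*|0.0484| = 0.1247


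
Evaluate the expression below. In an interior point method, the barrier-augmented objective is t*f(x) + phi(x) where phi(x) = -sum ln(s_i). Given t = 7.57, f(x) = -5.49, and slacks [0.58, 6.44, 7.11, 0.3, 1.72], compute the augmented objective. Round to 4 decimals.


Step 1: Compute log-barrier.
ln values: [-0.5447, 1.8625, 1.9615, -1.204, 0.5423]
phi = -(-0.5447 + 1.8625 + 1.9615 - 1.204 + 0.5423) = -2.6177
Step 2: Compute augmented objective.
t*f(x) = 7.57*-5.49 = -41.5593
Total = -41.5593 - 2.6177 = -44.177


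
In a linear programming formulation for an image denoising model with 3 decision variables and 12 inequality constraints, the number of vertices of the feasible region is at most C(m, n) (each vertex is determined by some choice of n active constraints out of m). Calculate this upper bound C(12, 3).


Each vertex corresponds to some choice of n active constraints out of m, so the number of vertices is at most C(m, n) = m! / (n!(m-n)!).
m = 12, n = 3
Numerator: 12 * 11 * 10
Denominator: 3! = 6
C(12, 3) = 220


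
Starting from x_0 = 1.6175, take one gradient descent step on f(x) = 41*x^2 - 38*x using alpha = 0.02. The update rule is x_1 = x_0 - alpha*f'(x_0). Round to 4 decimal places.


We compute the gradient at x_0 and apply the update.
f'(x) = 82*x - 38
f'(1.6175) = 82*1.6175 - 38 = 94.635
x_1 = 1.6175 - 0.02*94.635 = -0.2752


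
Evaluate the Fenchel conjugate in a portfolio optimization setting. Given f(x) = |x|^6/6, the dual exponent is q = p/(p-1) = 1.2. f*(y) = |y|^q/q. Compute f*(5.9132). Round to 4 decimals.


The conjugate exponent q satisfies 1/p + 1/q = 1.
p = 6, so q = 6/(6 - 1) = 1.2
|y|^q = 5.9132^1.2 = 8.437
f*(5.9132) = 8.437 / 1.2 = 7.0308


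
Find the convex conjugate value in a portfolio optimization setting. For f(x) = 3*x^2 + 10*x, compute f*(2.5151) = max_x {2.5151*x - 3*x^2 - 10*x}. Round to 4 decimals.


f*(y) = sup_x {y*x - a*x^2 - b*x} = sup_x {(y-b)*x - a*x^2}
FOC: (y - b) - 2a*x = 0 => x* = (y - b)/(2a)
x* = (2.5151 - 10)/(2*3) = -1.2475
f*(2.5151) = (y-b)^2/(4a) = (2.5151 - 10)^2/(4*3)
= 56.0237/12 = 4.6686


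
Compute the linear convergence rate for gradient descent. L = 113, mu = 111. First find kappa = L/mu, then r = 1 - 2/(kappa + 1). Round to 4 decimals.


Step 1: Compute the condition number.
kappa = L/mu = 113/111 = 1.018
Step 2: Compute the convergence rate.
r = 1 - 2/(kappa + 1) = 1 - 2*mu/(L + mu) = (L - mu)/(L + mu) = 2/224 = 0.0089


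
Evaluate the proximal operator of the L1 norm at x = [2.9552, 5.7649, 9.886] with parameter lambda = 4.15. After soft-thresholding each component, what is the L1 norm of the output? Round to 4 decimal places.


Soft-thresholding with lambda = 4.15:
prox(2.9552) = sign(2.9552)*max(|2.9552| - 4.15, 0) = 0.0
prox(5.7649) = sign(5.7649)*max(|5.7649| - 4.15, 0) = 1.6149
prox(9.886) = sign(9.886)*max(|9.886| - 4.15, 0) = 5.736
prox(x) = [0.0, 1.6149, 5.736]
||prox(x)||_1 = 0.0 + 1.6149 + 5.736 = 7.3509


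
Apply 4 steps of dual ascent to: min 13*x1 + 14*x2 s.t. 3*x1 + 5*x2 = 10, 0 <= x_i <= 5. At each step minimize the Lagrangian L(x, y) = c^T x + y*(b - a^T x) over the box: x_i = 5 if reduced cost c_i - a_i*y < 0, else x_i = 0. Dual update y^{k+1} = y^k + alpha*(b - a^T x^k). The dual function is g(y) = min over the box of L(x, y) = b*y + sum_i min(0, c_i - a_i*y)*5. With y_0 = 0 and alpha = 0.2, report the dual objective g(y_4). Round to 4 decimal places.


Dual ascent for LP: min 13*x1 + 14*x2, 3*x1 + 5*x2 = 10, 0 <= x_i <= 5
Step 1: y^k = 0.0, reduced costs: (13.0, 14.0)
  x^k = (0.0, 0.0), subgradient = b - a^T x = 10.0
  y^{k+1} = 0.0 + 0.2*10.0 = 2.0
Step 2: y^k = 2.0, reduced costs: (7.0, 4.0)
  x^k = (0.0, 0.0), subgradient = b - a^T x = 10.0
  y^{k+1} = 2.0 + 0.2*10.0 = 4.0
Step 3: y^k = 4.0, reduced costs: (1.0, -6.0)
  x^k = (0.0, 5.0), subgradient = b - a^T x = -15.0
  y^{k+1} = 4.0 + 0.2*-15.0 = 1.0
Step 4: y^k = 1.0, reduced costs: (10.0, 9.0)
  x^k = (0.0, 0.0), subgradient = b - a^T x = 10.0
  y^{k+1} = 1.0 + 0.2*10.0 = 3.0
Dual objective at y_4 = 3.0: reduced costs (4.0, -1.0), box minimizer x = (0.0, 5.0)
g(y_4) = b*y + (c1 - a1*y)*x1 + (c2 - a2*y)*x2 = 10*3.0 + 4.0*0.0 + (-1.0)*5.0 = 30.0 + 0.0 - 5.0 = 25.0


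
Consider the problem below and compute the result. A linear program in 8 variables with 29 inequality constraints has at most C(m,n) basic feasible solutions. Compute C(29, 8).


Each vertex corresponds to some choice of n active constraints out of m, so the number of vertices is at most C(m, n) = m! / (n!(m-n)!).
m = 29, n = 8
Numerator: 29 * 28 * 27 * 26 * 25 * 24 * 23 * 22
Denominator: 8! = 40320
C(29, 8) = 4292145


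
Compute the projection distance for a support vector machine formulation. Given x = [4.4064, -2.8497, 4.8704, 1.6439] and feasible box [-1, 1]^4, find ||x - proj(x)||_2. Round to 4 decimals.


Project each component onto [-1, 1].
clip(4.4064) = 1.0, clip(-2.8497) = -1.0, clip(4.8704) = 1.0, clip(1.6439) = 1.0
Projection = [1.0, -1.0, 1.0, 1.0]
Squared diffs: [11.6036, 3.4214, 14.98, 0.4146]
Distance = sqrt(30.4196) = 5.5154


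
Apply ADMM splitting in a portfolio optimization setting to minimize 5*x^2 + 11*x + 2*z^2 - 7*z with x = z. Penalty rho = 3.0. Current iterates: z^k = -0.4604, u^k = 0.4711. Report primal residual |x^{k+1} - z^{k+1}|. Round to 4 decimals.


ADMM iteration with rho = 3.0, z^k = -0.4604, u^k = 0.4711
Step 1: x-update.
Minimize 5*x^2 + 11*x + (3.0/2)*(x + 0.4604 + 0.4711)^2
FOC: (2*5 + 3.0)*x = -11 + 3.0*(-0.4604 - 0.4711)
x^{k+1} = -1.0611
Step 2: z-update.
Minimize 2*z^2 - 7*z + (3.0/2)*(-1.0611 - z + 0.4711)^2
FOC: (2*2 + 3.0)*z = 7 + 3.0*(-1.0611 + 0.4711)
z^{k+1} = 0.7471
Step 3: u-update.
u^{k+1} = 0.4711 - 1.0611 - 0.7471 = -1.3372
Step 4: Primal residual = |-1.0611 - 0.7471| = 1.8083


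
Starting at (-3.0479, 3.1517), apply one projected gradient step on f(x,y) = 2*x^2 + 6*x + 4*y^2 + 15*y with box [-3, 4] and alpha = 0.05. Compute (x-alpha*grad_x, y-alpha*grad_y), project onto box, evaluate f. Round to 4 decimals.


Step 1: Compute gradient at (-3.0479, 3.1517).
grad_x = 2*2*-3.0479 + 6 = -6.1916
grad_y = 2*4*3.1517 + 15 = 40.2136
Step 2: Gradient step.
x_raw = -3.0479 - 0.05*-6.1916 = -2.7383
y_raw = 3.1517 - 0.05*40.2136 = 1.141
Step 3: Project onto [-3, 4].
x_proj = clip(-2.7383) = -2.7383
y_proj = clip(1.141) = 1.141
Step 4: Evaluate f.
f(-2.7383, 1.141) = 20.8899


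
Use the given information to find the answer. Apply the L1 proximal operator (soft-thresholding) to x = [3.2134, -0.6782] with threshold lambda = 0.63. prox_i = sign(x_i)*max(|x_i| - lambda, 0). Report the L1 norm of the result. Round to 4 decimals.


Soft-thresholding with lambda = 0.63:
prox(3.2134) = sign(3.2134)*max(|3.2134| - 0.63, 0) = 2.5834
prox(-0.6782) = sign(-0.6782)*max(|-0.6782| - 0.63, 0) = -0.0482
prox(x) = [2.5834, -0.0482]
||prox(x)||_1 = 2.5834 + 0.0482 = 2.6316


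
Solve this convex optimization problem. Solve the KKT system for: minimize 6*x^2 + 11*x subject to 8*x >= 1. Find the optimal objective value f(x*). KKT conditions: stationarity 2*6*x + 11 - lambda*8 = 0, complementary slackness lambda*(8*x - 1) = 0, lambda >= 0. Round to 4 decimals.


Step 1: Try lambda = 0 (constraint inactive).
x_unc = -11/(2*6) = -0.9167
Check: 8*-0.9167 = -7.3336 < 1 -- violated!
Step 2: Constraint must be active: 8*x = 1
x* = 1/8 = 0.125
lambda = (2*6*0.125 + 11)/8 = 1.5625
Step 3: Compute optimal value.
f(x*) = 6*0.125^2 + 11*0.125 = 1.4688


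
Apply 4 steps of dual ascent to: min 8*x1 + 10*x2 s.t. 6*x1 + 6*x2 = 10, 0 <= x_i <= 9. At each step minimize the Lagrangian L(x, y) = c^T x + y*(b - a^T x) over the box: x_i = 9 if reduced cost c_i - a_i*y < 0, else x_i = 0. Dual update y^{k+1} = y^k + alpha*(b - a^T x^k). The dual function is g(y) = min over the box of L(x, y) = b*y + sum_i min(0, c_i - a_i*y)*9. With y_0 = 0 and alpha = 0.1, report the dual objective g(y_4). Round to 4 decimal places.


Dual ascent for LP: min 8*x1 + 10*x2, 6*x1 + 6*x2 = 10, 0 <= x_i <= 9
Step 1: y^k = 0.0, reduced costs: (8.0, 10.0)
  x^k = (0.0, 0.0), subgradient = b - a^T x = 10.0
  y^{k+1} = 0.0 + 0.1*10.0 = 1.0
Step 2: y^k = 1.0, reduced costs: (2.0, 4.0)
  x^k = (0.0, 0.0), subgradient = b - a^T x = 10.0
  y^{k+1} = 1.0 + 0.1*10.0 = 2.0
Step 3: y^k = 2.0, reduced costs: (-4.0, -2.0)
  x^k = (9.0, 9.0), subgradient = b - a^T x = -98.0
  y^{k+1} = 2.0 + 0.1*-98.0 = -7.8
Step 4: y^k = -7.8, reduced costs: (54.8, 56.8)
  x^k = (0.0, 0.0), subgradient = b - a^T x = 10.0
  y^{k+1} = -7.8 + 0.1*10.0 = -6.8
Dual objective at y_4 = -6.8: reduced costs (48.8, 50.8), box minimizer x = (0.0, 0.0)
g(y_4) = b*y + (c1 - a1*y)*x1 + (c2 - a2*y)*x2 = 10*(-6.8) + 48.8*0.0 + 50.8*0.0 = -68.0 + 0.0 + 0.0 = -68.0


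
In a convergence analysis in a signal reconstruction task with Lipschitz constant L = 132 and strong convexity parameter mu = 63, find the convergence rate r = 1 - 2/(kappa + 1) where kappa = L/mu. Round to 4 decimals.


Step 1: Compute the condition number.
kappa = L/mu = 132/63 = 2.0952
Step 2: Compute the convergence rate.
r = 1 - 2/(kappa + 1) = 1 - 2*mu/(L + mu) = (L - mu)/(L + mu) = 69/195 = 0.3538


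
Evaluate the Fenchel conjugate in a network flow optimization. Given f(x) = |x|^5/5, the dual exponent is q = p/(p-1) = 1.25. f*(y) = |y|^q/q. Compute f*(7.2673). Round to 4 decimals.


The conjugate exponent q satisfies 1/p + 1/q = 1.
p = 5, so q = 5/(5 - 1) = 1.25
|y|^q = 7.2673^1.25 = 11.9321
f*(7.2673) = 11.9321 / 1.25 = 9.5457


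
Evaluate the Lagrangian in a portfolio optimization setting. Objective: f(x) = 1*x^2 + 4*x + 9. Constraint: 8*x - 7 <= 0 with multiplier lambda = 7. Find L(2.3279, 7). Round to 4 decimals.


Step 1: Evaluate f(x).
f(2.3279) = 1*2.3279^2 + 4*2.3279 + 9 = 23.7307
Step 2: Evaluate g(x).
g(2.3279) = 8*2.3279 - 7 = 11.6232
Step 3: Compute Lagrangian.
L = 23.7307 + 7*11.6232 = 105.0931


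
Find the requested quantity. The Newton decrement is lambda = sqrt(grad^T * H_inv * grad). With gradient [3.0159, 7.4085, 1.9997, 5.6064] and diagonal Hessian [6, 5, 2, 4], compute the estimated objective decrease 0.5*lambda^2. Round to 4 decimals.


Step 1: H is diagonal, so H^(-1) * g = [0.5027, 1.4817, 0.9999, 1.4016].
Step 2: g^T H^(-1) g = sum_i g_i^2 / H_ii
  = (3.0159)^2/6 + (7.4085)^2/5 + (1.9997)^2/2 + (5.6064)^2/4
  = 1.5159 + 10.9772 + 1.9994 + 7.8579 = 22.3504
Step 3: Objective decrease = 0.5 * g^T H^(-1) g = 11.1752


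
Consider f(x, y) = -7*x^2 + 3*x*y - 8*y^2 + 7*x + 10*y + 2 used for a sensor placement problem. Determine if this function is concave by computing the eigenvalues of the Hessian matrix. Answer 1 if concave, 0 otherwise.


The Hessian of f(x,y) = -7*x^2 + 3*x*y - 8*y^2 + 7*x + 10*y + 2 is:
H = [[-14, 3], [3, -16]]
Trace = -14 - 16 = -30
Determinant = -14*-16 - (3)^2 = 215
Discriminant = (-30)^2 - 4*215 = 40.0
Eigenvalues: lambda_1 = -18.1623, lambda_2 = -11.8377
The function is concave.

1


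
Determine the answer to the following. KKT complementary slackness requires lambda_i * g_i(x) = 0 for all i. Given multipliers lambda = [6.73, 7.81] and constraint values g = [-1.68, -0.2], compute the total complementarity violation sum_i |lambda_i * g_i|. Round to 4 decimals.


KKT complementary slackness check:
lambda_1 * g_1 = 6.73 * -1.68 = -11.3064
lambda_2 * g_2 = 7.81 * -0.2 = -1.562
Total violation = 11.3064 + 1.562 = 12.8684


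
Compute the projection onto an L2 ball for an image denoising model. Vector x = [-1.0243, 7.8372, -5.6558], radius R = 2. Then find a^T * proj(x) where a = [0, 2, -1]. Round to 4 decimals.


Step 1: Compute ||x|| (intermediates to 6 decimals).
||x|| = sqrt((-1.0243)^2 + 7.8372^2 + (-5.6558)^2) = 9.719
Step 2: Project.
Since ||x|| > R, scale = R/||x|| = 2/9.719 = 0.205782, proj(x) = scale * x
proj(x) = [-0.210783, 1.612755, -1.163862]
Step 3: Dot product.
a^T * proj(x) = 0*(-0.210783) + 2*1.612755 - 1*(-1.163862) = 4.3894


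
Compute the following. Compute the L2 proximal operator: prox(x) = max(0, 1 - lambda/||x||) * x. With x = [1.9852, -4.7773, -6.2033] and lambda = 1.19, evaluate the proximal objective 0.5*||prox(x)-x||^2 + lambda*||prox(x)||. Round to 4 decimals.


Step 1: Compute ||x||.
||x|| = 8.0774
Step 2: Compute scaling factor.
scale = max(0, 1 - 1.19/8.0774) = 0.8527
Step 3: prox(x) = [1.6927, -4.0735, -5.2894]
||prox(x)|| = 6.8874
Step 4: Proximal objective.
0.5*||prox-x||^2 = 0.7081
lambda*||prox|| = 8.196
Total = 8.9041


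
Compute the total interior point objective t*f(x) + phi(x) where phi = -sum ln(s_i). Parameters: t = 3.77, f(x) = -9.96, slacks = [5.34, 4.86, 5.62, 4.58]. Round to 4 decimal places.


Step 1: Compute log-barrier.
ln values: [1.6752, 1.581, 1.7263, 1.5217]
phi = -(1.6752 + 1.581 + 1.7263 + 1.5217) = -6.5043
Step 2: Compute augmented objective.
t*f(x) = 3.77*-9.96 = -37.5492
Total = -37.5492 - 6.5043 = -44.0535


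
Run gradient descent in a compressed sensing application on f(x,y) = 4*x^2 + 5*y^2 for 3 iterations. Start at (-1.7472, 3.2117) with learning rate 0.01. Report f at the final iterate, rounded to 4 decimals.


Gradient descent on f(x,y) = 4*x^2 + 5*y^2.
Starting point: (-1.7472, 3.2117), alpha = 0.01
Step 1: grad_x = 2*4*-1.7472 = -13.9776, grad_y = 2*5*3.2117 = 32.117
  x_1 = -1.7472 - 0.01*-13.9776 = -1.6074
  y_1 = 3.2117 - 0.01*32.117 = 2.8905
Step 2: grad_x = 2*4*-1.6074 = -12.8594, grad_y = 2*5*2.8905 = 28.9053
  x_2 = -1.6074 - 0.01*-12.8594 = -1.4788
  y_2 = 2.8905 - 0.01*28.9053 = 2.6015
Step 3: grad_x = 2*4*-1.4788 = -11.8306, grad_y = 2*5*2.6015 = 26.0148
  x_3 = -1.4788 - 0.01*-11.8306 = -1.3605
  y_3 = 2.6015 - 0.01*26.0148 = 2.3413
f(-1.3605, 2.3413) = 4*(-1.3605)^2 + 5*2.3413^2 = 34.8132


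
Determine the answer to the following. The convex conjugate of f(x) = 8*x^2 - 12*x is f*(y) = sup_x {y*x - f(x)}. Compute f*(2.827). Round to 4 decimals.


f*(y) = sup_x {y*x - a*x^2 - b*x} = sup_x {(y-b)*x - a*x^2}
FOC: (y - b) - 2a*x = 0 => x* = (y - b)/(2a)
x* = (2.827 + 12)/(2*8) = 0.9267
f*(2.827) = (y-b)^2/(4a) = (2.827 + 12)^2/(4*8)
= 219.8399/32 = 6.87


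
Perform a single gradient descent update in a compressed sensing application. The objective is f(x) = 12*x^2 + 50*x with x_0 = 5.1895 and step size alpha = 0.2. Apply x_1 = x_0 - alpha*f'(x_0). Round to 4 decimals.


We compute the gradient at x_0 and apply the update.
f'(x) = 24*x + 50
f'(5.1895) = 24*5.1895 + 50 = 174.548
x_1 = 5.1895 - 0.2*174.548 = -29.7201


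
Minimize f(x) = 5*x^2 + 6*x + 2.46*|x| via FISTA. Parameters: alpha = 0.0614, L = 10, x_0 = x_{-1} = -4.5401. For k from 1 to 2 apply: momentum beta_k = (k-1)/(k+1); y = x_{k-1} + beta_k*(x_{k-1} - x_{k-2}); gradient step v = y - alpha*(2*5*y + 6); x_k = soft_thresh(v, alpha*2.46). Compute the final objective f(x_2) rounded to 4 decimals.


FISTA on f(x) = 5*x^2 + 6*x + 2.46*|x|
L = 10, alpha = 0.0614
Iteration 1: beta = 0.0, y = -4.5401 + 0.0*(-4.5401 + 4.5401) = -4.5401
  grad(y) = -39.401, v = y - alpha*grad = -2.1209
  prox(v) = soft_thresh(-2.1209, 0.151) = -1.9698
Iteration 2: beta = 0.3333, y = -1.9698 + 0.3333*(-1.9698 + 4.5401) = -1.1131
  grad(y) = -5.1308, v = y - alpha*grad = -0.798
  prox(v) = soft_thresh(-0.798, 0.151) = -0.647
f(x_2) = 5*(-0.647)^2 + 6*(-0.647) + 2.46*|-0.647| = -0.1973


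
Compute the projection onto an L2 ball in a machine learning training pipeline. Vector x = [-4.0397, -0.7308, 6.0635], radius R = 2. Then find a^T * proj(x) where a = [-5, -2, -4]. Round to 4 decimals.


Step 1: Compute ||x|| (intermediates to 6 decimals).
||x|| = sqrt((-4.0397)^2 + (-0.7308)^2 + 6.0635^2) = 7.322518
Step 2: Project.
Since ||x|| > R, scale = R/||x|| = 2/7.322518 = 0.27313, proj(x) = scale * x
proj(x) = [-1.103363, -0.199603, 1.656124]
Step 3: Dot product.
a^T * proj(x) = -5*(-1.103363) - 2*(-0.199603) - 4*1.656124 = -0.7085


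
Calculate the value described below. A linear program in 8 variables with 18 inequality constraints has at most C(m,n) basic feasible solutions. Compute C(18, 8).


Each vertex corresponds to some choice of n active constraints out of m, so the number of vertices is at most C(m, n) = m! / (n!(m-n)!).
m = 18, n = 8
Numerator: 18 * 17 * 16 * 15 * 14 * 13 * 12 * 11
Denominator: 8! = 40320
C(18, 8) = 43758


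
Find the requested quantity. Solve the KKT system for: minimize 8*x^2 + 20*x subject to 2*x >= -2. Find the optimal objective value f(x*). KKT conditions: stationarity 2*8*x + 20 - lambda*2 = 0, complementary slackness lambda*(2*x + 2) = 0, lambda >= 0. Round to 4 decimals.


Step 1: Try lambda = 0 (constraint inactive).
x_unc = -20/(2*8) = -1.25
Check: 2*-1.25 = -2.5 < -2 -- violated!
Step 2: Constraint must be active: 2*x = -2
x* = -2/2 = -1.0
lambda = (2*8*(-1.0) + 20)/2 = 2.0
Step 3: Compute optimal value.
f(x*) = 8*(-1.0)^2 + 20*(-1.0) = -12.0


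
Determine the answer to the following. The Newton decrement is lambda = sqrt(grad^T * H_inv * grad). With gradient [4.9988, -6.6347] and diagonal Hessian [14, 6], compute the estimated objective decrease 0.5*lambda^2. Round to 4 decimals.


Step 1: H is diagonal, so H^(-1) * g = [0.3571, -1.1058].
Step 2: g^T H^(-1) g = sum_i g_i^2 / H_ii
  = (4.9988)^2/14 + (-6.6347)^2/6
  = 1.7849 + 7.3365 = 9.1214
Step 3: Objective decrease = 0.5 * g^T H^(-1) g = 4.5607


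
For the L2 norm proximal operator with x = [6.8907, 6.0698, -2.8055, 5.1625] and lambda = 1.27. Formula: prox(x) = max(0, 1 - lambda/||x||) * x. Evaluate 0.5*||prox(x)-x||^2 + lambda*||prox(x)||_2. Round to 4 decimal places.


Step 1: Compute ||x||.
||x|| = 10.9017
Step 2: Compute scaling factor.
scale = max(0, 1 - 1.27/10.9017) = 0.8835
Step 3: prox(x) = [6.088, 5.3627, -2.4787, 4.5611]
||prox(x)|| = 9.6317
Step 4: Proximal objective.
0.5*||prox-x||^2 = 0.8065
lambda*||prox|| = 12.2323
Total = 13.0387


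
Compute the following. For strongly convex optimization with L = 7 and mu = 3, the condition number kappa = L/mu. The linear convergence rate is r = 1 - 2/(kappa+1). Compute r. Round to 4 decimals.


Step 1: Compute the condition number.
kappa = L/mu = 7/3 = 2.3333
Step 2: Compute the convergence rate.
r = 1 - 2/(kappa + 1) = 1 - 2*mu/(L + mu) = (L - mu)/(L + mu) = 4/10 = 0.4


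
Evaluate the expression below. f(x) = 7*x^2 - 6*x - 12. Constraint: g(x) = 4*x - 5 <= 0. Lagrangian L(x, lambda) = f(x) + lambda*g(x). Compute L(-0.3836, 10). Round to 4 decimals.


Step 1: Evaluate f(x).
f(-0.3836) = 7*(-0.3836)^2 - 6*(-0.3836) - 12 = -8.6684
Step 2: Evaluate g(x).
g(-0.3836) = 4*-0.3836 - 5 = -6.5344
Step 3: Compute Lagrangian.
L = -8.6684 + 10*-6.5344 = -74.0124


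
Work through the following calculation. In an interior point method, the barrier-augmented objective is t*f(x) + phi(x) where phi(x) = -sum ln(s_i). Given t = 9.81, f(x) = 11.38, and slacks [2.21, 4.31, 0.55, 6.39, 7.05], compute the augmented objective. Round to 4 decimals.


Step 1: Compute log-barrier.
ln values: [0.793, 1.4609, -0.5978, 1.8547, 1.953]
phi = -(0.793 + 1.4609 - 0.5978 + 1.8547 + 1.953) = -5.4639
Step 2: Compute augmented objective.
t*f(x) = 9.81*11.38 = 111.6378
Total = 111.6378 - 5.4639 = 106.1739


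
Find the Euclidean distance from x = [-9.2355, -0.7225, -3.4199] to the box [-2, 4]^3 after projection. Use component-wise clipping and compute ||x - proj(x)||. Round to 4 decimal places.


Project each component onto [-2, 4].
clip(-9.2355) = -2.0, clip(-0.7225) = -0.7225, clip(-3.4199) = -2.0
Projection = [-2.0, -0.7225, -2.0]
Squared diffs: [52.3525, 0.0, 2.0161]
Distance = sqrt(54.3686) = 7.3735


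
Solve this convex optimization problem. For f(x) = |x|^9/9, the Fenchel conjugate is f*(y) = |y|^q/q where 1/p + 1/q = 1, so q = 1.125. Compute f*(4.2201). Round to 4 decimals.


The conjugate exponent q satisfies 1/p + 1/q = 1.
p = 9, so q = 9/(9 - 1) = 1.125
|y|^q = 4.2201^1.125 = 5.0523
f*(4.2201) = 5.0523 / 1.125 = 4.4909


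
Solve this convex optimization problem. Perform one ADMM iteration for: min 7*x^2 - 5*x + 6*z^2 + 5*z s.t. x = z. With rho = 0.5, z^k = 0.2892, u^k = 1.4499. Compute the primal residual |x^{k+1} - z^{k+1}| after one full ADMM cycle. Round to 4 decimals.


ADMM iteration with rho = 0.5, z^k = 0.2892, u^k = 1.4499
Step 1: x-update.
Minimize 7*x^2 - 5*x + (0.5/2)*(x - 0.2892 + 1.4499)^2
FOC: (2*7 + 0.5)*x = 5 + 0.5*(0.2892 - 1.4499)
x^{k+1} = 0.3048
Step 2: z-update.
Minimize 6*z^2 + 5*z + (0.5/2)*(0.3048 - z + 1.4499)^2
FOC: (2*6 + 0.5)*z = -5 + 0.5*(0.3048 + 1.4499)
z^{k+1} = -0.3298
Step 3: u-update.
u^{k+1} = 1.4499 + 0.3048 + 0.3298 = 2.0845
Step 4: Primal residual = |0.3048 + 0.3298| = 0.6346


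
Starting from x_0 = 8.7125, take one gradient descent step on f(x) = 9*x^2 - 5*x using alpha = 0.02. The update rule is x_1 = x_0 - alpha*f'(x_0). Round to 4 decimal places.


We compute the gradient at x_0 and apply the update.
f'(x) = 18*x - 5
f'(8.7125) = 18*8.7125 - 5 = 151.825
x_1 = 8.7125 - 0.02*151.825 = 5.676


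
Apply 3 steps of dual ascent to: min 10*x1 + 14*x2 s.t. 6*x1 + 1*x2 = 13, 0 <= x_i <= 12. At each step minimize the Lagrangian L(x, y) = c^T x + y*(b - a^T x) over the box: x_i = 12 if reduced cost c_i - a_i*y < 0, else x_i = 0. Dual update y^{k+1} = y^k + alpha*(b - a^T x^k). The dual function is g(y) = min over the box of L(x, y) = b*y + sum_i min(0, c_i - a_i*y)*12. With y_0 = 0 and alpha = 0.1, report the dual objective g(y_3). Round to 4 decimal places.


Dual ascent for LP: min 10*x1 + 14*x2, 6*x1 + 1*x2 = 13, 0 <= x_i <= 12
Step 1: y^k = 0.0, reduced costs: (10.0, 14.0)
  x^k = (0.0, 0.0), subgradient = b - a^T x = 13.0
  y^{k+1} = 0.0 + 0.1*13.0 = 1.3
Step 2: y^k = 1.3, reduced costs: (2.2, 12.7)
  x^k = (0.0, 0.0), subgradient = b - a^T x = 13.0
  y^{k+1} = 1.3 + 0.1*13.0 = 2.6
Step 3: y^k = 2.6, reduced costs: (-5.6, 11.4)
  x^k = (12.0, 0.0), subgradient = b - a^T x = -59.0
  y^{k+1} = 2.6 + 0.1*-59.0 = -3.3
Dual objective at y_3 = -3.3: reduced costs (29.8, 17.3), box minimizer x = (0.0, 0.0)
g(y_3) = b*y + (c1 - a1*y)*x1 + (c2 - a2*y)*x2 = 13*(-3.3) + 29.8*0.0 + 17.3*0.0 = -42.9 + 0.0 + 0.0 = -42.9


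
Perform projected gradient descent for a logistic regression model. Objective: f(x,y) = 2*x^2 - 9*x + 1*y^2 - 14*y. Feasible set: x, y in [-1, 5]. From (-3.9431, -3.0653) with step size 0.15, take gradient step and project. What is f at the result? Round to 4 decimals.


Step 1: Compute gradient at (-3.9431, -3.0653).
grad_x = 2*2*-3.9431 - 9 = -24.7724
grad_y = 2*1*-3.0653 - 14 = -20.1306
Step 2: Gradient step.
x_raw = -3.9431 - 0.15*-24.7724 = -0.2272
y_raw = -3.0653 - 0.15*-20.1306 = -0.0457
Step 3: Project onto [-1, 5].
x_proj = clip(-0.2272) = -0.2272
y_proj = clip(-0.0457) = -0.0457
Step 4: Evaluate f.
f(-0.2272, -0.0457) = 2.7905


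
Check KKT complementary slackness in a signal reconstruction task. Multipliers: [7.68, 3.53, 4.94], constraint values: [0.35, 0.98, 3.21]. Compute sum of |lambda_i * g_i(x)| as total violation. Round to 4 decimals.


KKT complementary slackness check:
lambda_1 * g_1 = 7.68 * 0.35 = 2.688
lambda_2 * g_2 = 3.53 * 0.98 = 3.4594
lambda_3 * g_3 = 4.94 * 3.21 = 15.8574
Total violation = 2.688 + 3.4594 + 15.8574 = 22.0048


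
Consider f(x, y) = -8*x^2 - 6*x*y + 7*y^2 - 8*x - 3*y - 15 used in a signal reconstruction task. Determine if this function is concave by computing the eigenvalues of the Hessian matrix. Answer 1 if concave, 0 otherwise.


The Hessian of f(x,y) = -8*x^2 - 6*x*y + 7*y^2 - 8*x - 3*y - 15 is:
H = [[-16, -6], [-6, 14]]
Trace = -16 + 14 = -2
Determinant = -16*14 - (-6)^2 = -260
Discriminant = (-2)^2 - 4*-260 = 1044.0
Eigenvalues: lambda_1 = -17.1555, lambda_2 = 15.1555
The function is not concave.

0


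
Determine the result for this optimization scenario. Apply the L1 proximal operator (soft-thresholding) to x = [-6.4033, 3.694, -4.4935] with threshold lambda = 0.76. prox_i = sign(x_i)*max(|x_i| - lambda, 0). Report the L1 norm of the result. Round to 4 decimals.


Soft-thresholding with lambda = 0.76:
prox(-6.4033) = sign(-6.4033)*max(|-6.4033| - 0.76, 0) = -5.6433
prox(3.694) = sign(3.694)*max(|3.694| - 0.76, 0) = 2.934
prox(-4.4935) = sign(-4.4935)*max(|-4.4935| - 0.76, 0) = -3.7335
prox(x) = [-5.6433, 2.934, -3.7335]
||prox(x)||_1 = 5.6433 + 2.934 + 3.7335 = 12.3108


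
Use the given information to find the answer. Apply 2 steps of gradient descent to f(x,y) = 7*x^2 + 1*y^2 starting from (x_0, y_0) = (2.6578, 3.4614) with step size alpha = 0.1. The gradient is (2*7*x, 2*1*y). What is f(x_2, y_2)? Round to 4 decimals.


Gradient descent on f(x,y) = 7*x^2 + 1*y^2.
Starting point: (2.6578, 3.4614), alpha = 0.1
Step 1: grad_x = 2*7*2.6578 = 37.2092, grad_y = 2*1*3.4614 = 6.9228
  x_1 = 2.6578 - 0.1*37.2092 = -1.0631
  y_1 = 3.4614 - 0.1*6.9228 = 2.7691
Step 2: grad_x = 2*7*-1.0631 = -14.8837, grad_y = 2*1*2.7691 = 5.5382
  x_2 = -1.0631 - 0.1*-14.8837 = 0.4252
  y_2 = 2.7691 - 0.1*5.5382 = 2.2153
f(0.4252, 2.2153) = 7*0.4252^2 + 1*2.2153^2 = 6.1734


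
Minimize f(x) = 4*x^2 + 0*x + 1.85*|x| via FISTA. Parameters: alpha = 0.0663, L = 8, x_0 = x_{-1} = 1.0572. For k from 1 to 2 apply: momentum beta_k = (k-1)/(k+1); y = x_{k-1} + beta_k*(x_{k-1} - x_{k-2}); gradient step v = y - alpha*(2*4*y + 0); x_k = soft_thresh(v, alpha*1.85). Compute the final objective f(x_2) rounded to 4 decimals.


FISTA on f(x) = 4*x^2 + 0*x + 1.85*|x|
L = 8, alpha = 0.0663
Iteration 1: beta = 0.0, y = 1.0572 + 0.0*(1.0572 - 1.0572) = 1.0572
  grad(y) = 8.4576, v = y - alpha*grad = 0.4965
  prox(v) = soft_thresh(0.4965, 0.1227) = 0.3738
Iteration 2: beta = 0.3333, y = 0.3738 + 0.3333*(0.3738 - 1.0572) = 0.146
  grad(y) = 1.1681, v = y - alpha*grad = 0.0686
  prox(v) = soft_thresh(0.0686, 0.1227) = 0.0
f(x_2) = 4*0.0^2 + 0*0.0 + 1.85*|0.0| = 0.0


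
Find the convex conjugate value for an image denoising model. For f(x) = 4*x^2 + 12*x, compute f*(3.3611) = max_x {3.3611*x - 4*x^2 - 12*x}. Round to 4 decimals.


f*(y) = sup_x {y*x - a*x^2 - b*x} = sup_x {(y-b)*x - a*x^2}
FOC: (y - b) - 2a*x = 0 => x* = (y - b)/(2a)
x* = (3.3611 - 12)/(2*4) = -1.0799
f*(3.3611) = (y-b)^2/(4a) = (3.3611 - 12)^2/(4*4)
= 74.6306/16 = 4.6644


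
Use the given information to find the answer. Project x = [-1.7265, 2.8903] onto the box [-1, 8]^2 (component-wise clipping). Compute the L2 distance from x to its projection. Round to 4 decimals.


Project each component onto [-1, 8].
clip(-1.7265) = -1.0, clip(2.8903) = 2.8903
Projection = [-1.0, 2.8903]
Squared diffs: [0.5278, 0.0]
Distance = sqrt(0.5278) = 0.7265


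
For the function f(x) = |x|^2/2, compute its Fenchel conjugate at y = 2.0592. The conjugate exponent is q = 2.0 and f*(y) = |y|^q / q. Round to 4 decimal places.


The conjugate exponent q satisfies 1/p + 1/q = 1.
p = 2, so q = 2/(2 - 1) = 2.0
|y|^q = 2.0592^2.0 = 4.2403
f*(2.0592) = 4.2403 / 2.0 = 2.1202


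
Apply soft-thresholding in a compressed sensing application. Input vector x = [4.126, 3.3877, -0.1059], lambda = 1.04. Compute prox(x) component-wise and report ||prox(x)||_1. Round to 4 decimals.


Soft-thresholding with lambda = 1.04:
prox(4.126) = sign(4.126)*max(|4.126| - 1.04, 0) = 3.086
prox(3.3877) = sign(3.3877)*max(|3.3877| - 1.04, 0) = 2.3477
prox(-0.1059) = sign(-0.1059)*max(|-0.1059| - 1.04, 0) = 0.0
prox(x) = [3.086, 2.3477, 0.0]
||prox(x)||_1 = 3.086 + 2.3477 + 0.0 = 5.4337


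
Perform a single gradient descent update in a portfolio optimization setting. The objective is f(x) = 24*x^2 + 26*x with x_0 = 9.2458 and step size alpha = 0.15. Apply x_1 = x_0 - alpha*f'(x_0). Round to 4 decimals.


We compute the gradient at x_0 and apply the update.
f'(x) = 48*x + 26
f'(9.2458) = 48*9.2458 + 26 = 469.7984
x_1 = 9.2458 - 0.15*469.7984 = -61.224


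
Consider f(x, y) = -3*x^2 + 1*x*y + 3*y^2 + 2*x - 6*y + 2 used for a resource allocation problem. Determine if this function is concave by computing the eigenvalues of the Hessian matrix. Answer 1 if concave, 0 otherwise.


The Hessian of f(x,y) = -3*x^2 + 1*x*y + 3*y^2 + 2*x - 6*y + 2 is:
H = [[-6, 1], [1, 6]]
Trace = -6 + 6 = 0
Determinant = -6*6 - (1)^2 = -37
Discriminant = (0)^2 - 4*-37 = 148.0
Eigenvalues: lambda_1 = -6.0828, lambda_2 = 6.0828
The function is not concave.

0
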